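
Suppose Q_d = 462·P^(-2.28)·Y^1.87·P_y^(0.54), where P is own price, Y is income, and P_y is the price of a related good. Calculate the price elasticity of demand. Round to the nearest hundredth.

-2.28

For a Cobb–Douglas (constant-elasticity) form Q_d = A·P^α·…, the elasticity with respect to P equals the exponent α at every point.
Here the exponent on P is -2.28, so the price elasticity of demand is -2.28.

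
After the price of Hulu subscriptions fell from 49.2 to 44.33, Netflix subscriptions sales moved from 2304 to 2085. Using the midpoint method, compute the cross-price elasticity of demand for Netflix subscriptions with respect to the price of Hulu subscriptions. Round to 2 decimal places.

%ΔQ_x = (2085 − 2304)/[(2304+2085)/2] = -219/2194.5 ≈ -0.0998.
%ΔP_y = (44.33 − 49.2)/[(49.2+44.33)/2] ≈ -0.1041.
E_xy = -0.0998/-0.1041 ≈ 0.96.
E_xy > 0, so Netflix subscriptions and Hulu subscriptions are substitutes.

0.96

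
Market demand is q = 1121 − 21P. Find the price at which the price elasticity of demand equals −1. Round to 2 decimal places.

26.69

For linear demand q = a − bP, E = −bP/(a − bP). |E| = 1 ⇒ bP = a − bP ⇒ P = a/(2b).
P = 1121/(2·21) ≈ 26.69.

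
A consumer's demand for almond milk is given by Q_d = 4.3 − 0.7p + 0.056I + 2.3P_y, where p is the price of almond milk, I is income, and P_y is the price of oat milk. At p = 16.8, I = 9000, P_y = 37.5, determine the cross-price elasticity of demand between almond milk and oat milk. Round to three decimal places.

At the given point, Q_d = 4.3 − 0.7(16.8) + 0.056(9000) + 2.3(37.5) = 4.3 − 11.76 + 504 + 86.25 = 582.79.
∂Q_d/∂P_y = +2.3, so E_xy = 2.3·(37.5/582.79) ≈ 0.148.
E_xy > 0: the goods are substitutes.

0.148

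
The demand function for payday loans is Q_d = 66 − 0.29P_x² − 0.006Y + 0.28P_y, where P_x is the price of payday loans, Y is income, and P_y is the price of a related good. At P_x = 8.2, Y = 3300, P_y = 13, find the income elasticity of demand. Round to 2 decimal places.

-0.65

At the given point, Q_d = 66 − 0.29(8.2)² − 0.006(3300) + 0.28(13) = 66 − 19.4996 − 19.8 + 3.64 = 30.3404.
∂Q_d/∂Y = −0.006, so E_I = -0.006·(3300/30.3404) ≈ -0.65.
E_I < 0: inferior good.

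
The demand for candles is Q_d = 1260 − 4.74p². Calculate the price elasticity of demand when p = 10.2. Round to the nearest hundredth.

At p = 10.2, Q_d = 766.8504.
dQ_d/dp = −2·4.74·p = −96.696.
Point elasticity E = (dQ_d/dp)·(p/Q_d) = -96.696 × 10.2/766.8504 ≈ -1.29.
|E| > 1, so demand is elastic at this price.

-1.29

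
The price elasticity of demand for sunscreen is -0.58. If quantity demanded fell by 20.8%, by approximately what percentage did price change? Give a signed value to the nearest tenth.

%ΔQ ≈ E × %ΔP ⇒ %ΔP = %ΔQ / E = (-20.8%)/(-0.58) ≈ 35.9%.

35.9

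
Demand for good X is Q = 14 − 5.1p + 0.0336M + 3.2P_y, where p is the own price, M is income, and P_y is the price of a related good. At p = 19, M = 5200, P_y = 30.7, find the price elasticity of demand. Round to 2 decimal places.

-0.51

At the given point, Q = 14 − 5.1(19) + 0.0336(5200) + 3.2(30.7) = 14 − 96.9 + 174.72 + 98.24 = 190.06.
∂Q/∂p = −5.1, so E_p = (−5.1)·(19/190.06) ≈ -0.51.
|E_p| < 1: demand is inelastic.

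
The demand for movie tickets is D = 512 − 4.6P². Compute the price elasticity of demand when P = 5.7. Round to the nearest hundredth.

At P = 5.7, D = 362.546.
dD/dP = −2·4.6·P = −52.44.
Point elasticity E = (dD/dP)·(P/D) = -52.44 × 5.7/362.546 ≈ -0.82.
|E| < 1, so demand is inelastic at this price.

-0.82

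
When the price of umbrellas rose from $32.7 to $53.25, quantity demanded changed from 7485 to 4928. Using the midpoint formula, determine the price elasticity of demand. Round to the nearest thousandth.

-0.862

%Δq = (4928 − 7485)/[(7485 + 4928)/2] = -2557/6206.5 ≈ -0.4120.
%ΔP = (53.25 − 32.7)/[(32.7 + 53.25)/2] = 20.55/42.975 ≈ 0.4782.
Arc elasticity E = %Δq/%ΔP ≈ -0.4120/0.4782 ≈ -0.862.
|E| < 1: demand is inelastic over this range.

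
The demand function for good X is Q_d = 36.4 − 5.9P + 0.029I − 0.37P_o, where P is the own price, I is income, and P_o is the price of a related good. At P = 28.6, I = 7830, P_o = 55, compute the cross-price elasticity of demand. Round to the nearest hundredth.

-0.27

First evaluate Q_d: 36.4 − 5.9(28.6) + 0.029(7830) − 0.37(55) = 36.4 − 168.74 + 227.07 − 20.35 = 74.38.
∂Q_d/∂P_o = −0.37, so E_xy = -0.37·(55/74.38) ≈ -0.27.
E_xy < 0: the goods are complements.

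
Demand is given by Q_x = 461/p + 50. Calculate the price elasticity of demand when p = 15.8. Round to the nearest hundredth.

-0.37

At p = 15.8, Q_x = 79.1772.
dQ_x/dp = −461/p² = −1.8467.
Point elasticity E = (dQ_x/dp)·(p/Q_x) = -1.8467 × 15.8/79.1772 ≈ -0.37.
|E| < 1, so demand is inelastic at this price.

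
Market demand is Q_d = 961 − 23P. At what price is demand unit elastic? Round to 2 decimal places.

20.89

For linear demand Q_d = a − bP, E = −bP/(a − bP). |E| = 1 ⇒ bP = a − bP ⇒ P = a/(2b).
P = 961/(2·23) ≈ 20.89.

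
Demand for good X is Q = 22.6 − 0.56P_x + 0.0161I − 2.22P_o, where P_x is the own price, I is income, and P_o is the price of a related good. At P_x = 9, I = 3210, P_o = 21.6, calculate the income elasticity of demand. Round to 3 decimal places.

Substituting, Q = 22.6 − 0.56(9) + 0.0161(3210) − 2.22(21.6) = 22.6 − 5.04 + 51.681 − 47.952 = 21.289.
∂Q/∂I = +0.0161, so E_I = 0.0161·(3210/21.289) ≈ 2.428.
E_I > 1: normal good (luxury).

2.428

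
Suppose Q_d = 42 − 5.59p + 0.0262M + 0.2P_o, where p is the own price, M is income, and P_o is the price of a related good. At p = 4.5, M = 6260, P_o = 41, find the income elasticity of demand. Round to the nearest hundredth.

Substituting, Q_d = 42 − 5.59(4.5) + 0.0262(6260) + 0.2(41) = 42 − 25.155 + 164.012 + 8.2 = 189.057.
∂Q_d/∂M = +0.0262, so E_I = 0.0262·(6260/189.057) ≈ 0.87.
E_I ∈ (0,1): normal good (necessity).

0.87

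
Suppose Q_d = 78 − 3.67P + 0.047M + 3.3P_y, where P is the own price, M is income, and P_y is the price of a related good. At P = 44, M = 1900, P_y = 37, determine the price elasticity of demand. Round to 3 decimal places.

-1.262

First evaluate Q_d: 78 − 3.67(44) + 0.047(1900) + 3.3(37) = 78 − 161.48 + 89.3 + 122.1 = 127.92.
∂Q_d/∂P = −3.67, so E_p = (−3.67)·(44/127.92) ≈ -1.262.
|E_p| > 1: demand is elastic.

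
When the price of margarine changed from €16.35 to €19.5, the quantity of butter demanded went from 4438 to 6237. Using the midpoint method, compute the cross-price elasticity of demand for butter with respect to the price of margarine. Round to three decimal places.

1.918

%ΔQ_x = (6237 − 4438)/[(4438+6237)/2] = 1799/5337.5 ≈ 0.3370.
%ΔP_y = (19.5 − 16.35)/[(16.35+19.5)/2] ≈ 0.1757.
E_xy = 0.3370/0.1757 ≈ 1.918.
E_xy > 0, so butter and margarine are substitutes.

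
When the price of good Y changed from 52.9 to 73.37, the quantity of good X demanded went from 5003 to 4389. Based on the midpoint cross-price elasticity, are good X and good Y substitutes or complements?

complements

%ΔQ_x = (4389 − 5003)/[(5003+4389)/2] = -614/4696 ≈ -0.1307.
%ΔP_y = (73.37 − 52.9)/[(52.9+73.37)/2] ≈ 0.3242.
E_xy = -0.1307/0.3242 ≈ -0.403.
E_xy < 0, so the goods are complements.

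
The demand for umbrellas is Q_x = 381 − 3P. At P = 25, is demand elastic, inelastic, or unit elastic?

At P = 25, Q_x = 306.
dQ_x/dP = −3.
Point elasticity E = (dQ_x/dP)·(P/Q_x) = -3 × 25/306 ≈ -0.245.
|E| ≈ 0.245 < 1, so demand is inelastic.

inelastic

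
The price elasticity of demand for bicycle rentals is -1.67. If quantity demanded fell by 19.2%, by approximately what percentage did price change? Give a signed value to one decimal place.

%ΔQ ≈ E × %ΔP ⇒ %ΔP = %ΔQ / E = (-19.2%)/(-1.67) ≈ 11.5%.

11.5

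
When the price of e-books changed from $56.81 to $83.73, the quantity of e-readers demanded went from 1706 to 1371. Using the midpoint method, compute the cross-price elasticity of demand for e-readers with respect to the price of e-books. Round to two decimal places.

-0.57

%ΔQ_x = (1371 − 1706)/[(1706+1371)/2] = -335/1538.5 ≈ -0.2177.
%ΔP_y = (83.73 − 56.81)/[(56.81+83.73)/2] ≈ 0.3831.
E_xy = -0.2177/0.3831 ≈ -0.57.
E_xy < 0, so e-readers and e-books are complements.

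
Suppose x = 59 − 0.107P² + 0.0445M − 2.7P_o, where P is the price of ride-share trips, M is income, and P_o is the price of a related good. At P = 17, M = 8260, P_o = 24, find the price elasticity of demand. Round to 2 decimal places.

First evaluate x: 59 − 0.107(17)² + 0.0445(8260) − 2.7(24) = 59 − 30.923 + 367.57 − 64.8 = 330.847.
∂x/∂P = −2·0.107·P = -3.638, so E_p = -3.638·(17/330.847) ≈ -0.19.
|E_p| < 1: demand is inelastic.

-0.19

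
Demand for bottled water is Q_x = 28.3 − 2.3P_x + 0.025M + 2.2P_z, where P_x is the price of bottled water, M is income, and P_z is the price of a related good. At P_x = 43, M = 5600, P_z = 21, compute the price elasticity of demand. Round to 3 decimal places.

-0.856

First evaluate Q_x: 28.3 − 2.3(43) + 0.025(5600) + 2.2(21) = 28.3 − 98.9 + 140 + 46.2 = 115.6.
∂Q_x/∂P_x = −2.3, so E_p = (−2.3)·(43/115.6) ≈ -0.856.
|E_p| < 1: demand is inelastic.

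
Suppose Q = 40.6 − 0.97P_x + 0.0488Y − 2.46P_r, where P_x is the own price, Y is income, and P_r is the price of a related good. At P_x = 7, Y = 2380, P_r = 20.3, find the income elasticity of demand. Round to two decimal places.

1.16

Q = 40.6 − 0.97(7) + 0.0488(2380) − 2.46(20.3) = 40.6 − 6.79 + 116.144 − 49.938 = 100.016.
∂Q/∂Y = +0.0488, so E_I = 0.0488·(2380/100.016) ≈ 1.16.
E_I > 1: normal good (luxury).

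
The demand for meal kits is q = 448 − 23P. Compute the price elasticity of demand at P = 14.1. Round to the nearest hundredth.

-2.62

At P = 14.1, q = 123.7.
dq/dP = −23.
Point elasticity E = (dq/dP)·(P/q) = -23 × 14.1/123.7 ≈ -2.62.
|E| > 1, so demand is elastic at this price.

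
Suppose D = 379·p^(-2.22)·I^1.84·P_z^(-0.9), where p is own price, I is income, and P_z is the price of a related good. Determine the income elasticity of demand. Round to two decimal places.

For a Cobb–Douglas (constant-elasticity) form D = A·I^α·…, the elasticity with respect to I equals the exponent α at every point.
Here the exponent on I is 1.84, so the income elasticity of demand is 1.84.

1.84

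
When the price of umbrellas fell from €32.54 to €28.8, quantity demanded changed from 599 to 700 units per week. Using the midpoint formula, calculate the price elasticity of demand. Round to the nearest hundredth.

%ΔQ = (700 − 599)/[(599 + 700)/2] = 101/649.5 ≈ 0.1555.
%ΔP = (28.8 − 32.54)/[(32.54 + 28.8)/2] = -3.74/30.67 ≈ -0.1219.
Arc elasticity E = %ΔQ/%ΔP ≈ 0.1555/-0.1219 ≈ -1.28.
|E| > 1: demand is elastic over this range.

-1.28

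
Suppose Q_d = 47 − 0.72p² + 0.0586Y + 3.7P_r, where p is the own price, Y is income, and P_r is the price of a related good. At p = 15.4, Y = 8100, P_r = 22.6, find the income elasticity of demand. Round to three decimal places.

1.092

Substituting, Q_d = 47 − 0.72(15.4)² + 0.0586(8100) + 3.7(22.6) = 47 − 170.7552 + 474.66 + 83.62 = 434.5248.
∂Q_d/∂Y = +0.0586, so E_I = 0.0586·(8100/434.5248) ≈ 1.092.
E_I > 1: normal good (luxury).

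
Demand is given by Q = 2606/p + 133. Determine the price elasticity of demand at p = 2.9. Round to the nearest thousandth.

-0.871

At p = 2.9, Q = 1031.6207.
dQ/dp = −2606/p² = −309.8692.
Point elasticity E = (dQ/dp)·(p/Q) = -309.8692 × 2.9/1031.6207 ≈ -0.871.
|E| < 1, so demand is inelastic at this price.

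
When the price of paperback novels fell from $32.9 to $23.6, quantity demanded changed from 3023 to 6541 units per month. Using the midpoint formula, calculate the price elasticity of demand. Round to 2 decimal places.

-2.23

%ΔQ = (6541 − 3023)/[(3023 + 6541)/2] = 3518/4782 ≈ 0.7357.
%ΔP = (23.6 − 32.9)/[(32.9 + 23.6)/2] = -9.3/28.25 ≈ -0.3292.
Arc elasticity E = %ΔQ/%ΔP ≈ 0.7357/-0.3292 ≈ -2.23.
|E| > 1: demand is elastic over this range.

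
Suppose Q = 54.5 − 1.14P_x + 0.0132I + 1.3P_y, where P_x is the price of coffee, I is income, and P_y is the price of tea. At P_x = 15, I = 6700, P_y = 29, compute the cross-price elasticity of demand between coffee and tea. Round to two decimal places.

First evaluate Q: 54.5 − 1.14(15) + 0.0132(6700) + 1.3(29) = 54.5 − 17.1 + 88.44 + 37.7 = 163.54.
∂Q/∂P_y = +1.3, so E_xy = 1.3·(29/163.54) ≈ 0.23.
E_xy > 0: the goods are substitutes.

0.23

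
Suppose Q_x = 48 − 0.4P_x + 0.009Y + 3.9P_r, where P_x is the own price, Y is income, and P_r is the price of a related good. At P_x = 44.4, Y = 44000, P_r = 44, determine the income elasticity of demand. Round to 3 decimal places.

0.662

At the given point, Q_x = 48 − 0.4(44.4) + 0.009(44000) + 3.9(44) = 48 − 17.76 + 396 + 171.6 = 597.84.
∂Q_x/∂Y = +0.009, so E_I = 0.009·(44000/597.84) ≈ 0.662.
E_I ∈ (0,1): normal good (necessity).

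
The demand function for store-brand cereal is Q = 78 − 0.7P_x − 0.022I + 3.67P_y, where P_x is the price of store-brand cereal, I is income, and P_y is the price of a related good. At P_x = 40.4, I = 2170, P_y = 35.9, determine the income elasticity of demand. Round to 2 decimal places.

-0.36

Evaluating quantity at (P_x, I, P_y) gives Q = 78 − 0.7(40.4) − 0.022(2170) + 3.67(35.9) = 78 − 28.28 − 47.74 + 131.753 = 133.733.
∂Q/∂I = −0.022, so E_I = -0.022·(2170/133.733) ≈ -0.36.
E_I < 0: inferior good.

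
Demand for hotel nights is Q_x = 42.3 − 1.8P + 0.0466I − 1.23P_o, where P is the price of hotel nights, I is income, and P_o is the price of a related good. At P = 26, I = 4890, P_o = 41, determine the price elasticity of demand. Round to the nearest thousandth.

First evaluate Q_x: 42.3 − 1.8(26) + 0.0466(4890) − 1.23(41) = 42.3 − 46.8 + 227.874 − 50.43 = 172.944.
∂Q_x/∂P = −1.8, so E_p = (−1.8)·(26/172.944) ≈ -0.271.
|E_p| < 1: demand is inelastic.

-0.271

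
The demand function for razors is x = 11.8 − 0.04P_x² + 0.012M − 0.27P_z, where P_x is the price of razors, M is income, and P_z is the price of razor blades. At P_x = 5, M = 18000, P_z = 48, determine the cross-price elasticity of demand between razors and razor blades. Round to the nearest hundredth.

-0.06

x = 11.8 − 0.04(5)² + 0.012(18000) − 0.27(48) = 11.8 − 1 + 216 − 12.96 = 213.84.
∂x/∂P_z = −0.27, so E_xy = -0.27·(48/213.84) ≈ -0.06.
E_xy < 0: the goods are complements.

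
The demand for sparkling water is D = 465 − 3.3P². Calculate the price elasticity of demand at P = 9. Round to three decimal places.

At P = 9, D = 197.7.
dD/dP = −2·3.3·P = −59.4.
Point elasticity E = (dD/dP)·(P/D) = -59.4 × 9/197.7 ≈ -2.704.
|E| > 1, so demand is elastic at this price.

-2.704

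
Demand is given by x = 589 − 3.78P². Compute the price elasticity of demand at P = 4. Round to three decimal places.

At P = 4, x = 528.52.
dx/dP = −2·3.78·P = −30.24.
Point elasticity E = (dx/dP)·(P/x) = -30.24 × 4/528.52 ≈ -0.229.
|E| < 1, so demand is inelastic at this price.

-0.229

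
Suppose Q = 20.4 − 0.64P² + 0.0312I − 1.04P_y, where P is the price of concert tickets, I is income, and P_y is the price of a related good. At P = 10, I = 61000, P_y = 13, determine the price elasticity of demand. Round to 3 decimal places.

-0.069

At the given point, Q = 20.4 − 0.64(10)² + 0.0312(61000) − 1.04(13) = 20.4 − 64 + 1903.2 − 13.52 = 1846.08.
∂Q/∂P = −2·0.64·P = -12.8, so E_p = -12.8·(10/1846.08) ≈ -0.069.
|E_p| < 1: demand is inelastic.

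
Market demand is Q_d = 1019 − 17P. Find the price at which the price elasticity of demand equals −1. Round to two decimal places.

29.97

For linear demand Q_d = a − bP, E = −bP/(a − bP). |E| = 1 ⇒ bP = a − bP ⇒ P = a/(2b).
P = 1019/(2·17) ≈ 29.97.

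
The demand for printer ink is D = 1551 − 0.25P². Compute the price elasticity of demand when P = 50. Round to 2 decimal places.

-1.35

At P = 50, D = 926.
dD/dP = −2·0.25·P = −25.
Point elasticity E = (dD/dP)·(P/D) = -25 × 50/926 ≈ -1.35.
|E| > 1, so demand is elastic at this price.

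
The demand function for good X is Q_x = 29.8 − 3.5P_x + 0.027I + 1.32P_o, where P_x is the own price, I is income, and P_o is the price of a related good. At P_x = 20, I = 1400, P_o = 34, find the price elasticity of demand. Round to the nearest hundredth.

-1.65

Q_x = 29.8 − 3.5(20) + 0.027(1400) + 1.32(34) = 29.8 − 70 + 37.8 + 44.88 = 42.48.
∂Q_x/∂P_x = −3.5, so E_p = (−3.5)·(20/42.48) ≈ -1.65.
|E_p| > 1: demand is elastic.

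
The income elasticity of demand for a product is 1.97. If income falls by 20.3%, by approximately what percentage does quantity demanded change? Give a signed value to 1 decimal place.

%ΔQ ≈ E × %ΔI = (1.97) × (-20.3%) ≈ -40.0%.

-40.0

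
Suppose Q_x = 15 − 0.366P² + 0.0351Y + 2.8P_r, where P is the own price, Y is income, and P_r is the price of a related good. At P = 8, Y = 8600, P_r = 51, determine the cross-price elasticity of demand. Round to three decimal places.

0.327

At the given point, Q_x = 15 − 0.366(8)² + 0.0351(8600) + 2.8(51) = 15 − 23.424 + 301.86 + 142.8 = 436.236.
∂Q_x/∂P_r = +2.8, so E_xy = 2.8·(51/436.236) ≈ 0.327.
E_xy > 0: the goods are substitutes.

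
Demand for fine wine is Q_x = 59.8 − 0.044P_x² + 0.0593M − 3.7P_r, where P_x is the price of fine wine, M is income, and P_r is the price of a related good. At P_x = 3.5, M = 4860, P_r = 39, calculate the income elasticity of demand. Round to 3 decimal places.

1.419

Evaluating quantity at (P_x, M, P_r) gives Q_x = 59.8 − 0.044(3.5)² + 0.0593(4860) − 3.7(39) = 59.8 − 0.539 + 288.198 − 144.3 = 203.159.
∂Q_x/∂M = +0.0593, so E_I = 0.0593·(4860/203.159) ≈ 1.419.
E_I > 1: normal good (luxury).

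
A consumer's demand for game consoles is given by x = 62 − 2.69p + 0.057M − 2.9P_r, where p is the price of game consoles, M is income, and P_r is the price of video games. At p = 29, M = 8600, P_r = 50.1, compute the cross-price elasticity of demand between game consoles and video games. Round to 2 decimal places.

-0.44

At the given point, x = 62 − 2.69(29) + 0.057(8600) − 2.9(50.1) = 62 − 78.01 + 490.2 − 145.29 = 328.9.
∂x/∂P_r = −2.9, so E_xy = -2.9·(50.1/328.9) ≈ -0.44.
E_xy < 0: the goods are complements.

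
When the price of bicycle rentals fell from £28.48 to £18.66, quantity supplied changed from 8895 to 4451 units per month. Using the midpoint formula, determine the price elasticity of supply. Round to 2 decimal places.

%ΔQ = (4451 − 8895)/[(8895 + 4451)/2] = -4444/6673 ≈ -0.6660.
%Δp = (18.66 − 28.48)/[(28.48 + 18.66)/2] = -9.82/23.57 ≈ -0.4166.
Arc elasticity E = %ΔQ/%Δp ≈ -0.6660/-0.4166 ≈ 1.60.
|E| > 1: supply is elastic over this range.

1.60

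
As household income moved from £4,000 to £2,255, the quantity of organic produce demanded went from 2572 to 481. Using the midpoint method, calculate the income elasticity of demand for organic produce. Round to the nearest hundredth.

2.46

%ΔQ = (481 − 2572)/[(2572+481)/2] = -2091/1526.5 ≈ -1.3698.
%ΔM = (2,255 − 4,000)/[(4,000+2,255)/2] = -1745/3127.5 ≈ -0.5580.
E_I = %ΔQ/%ΔM ≈ 2.46.
E_I > 1: normal good (luxury).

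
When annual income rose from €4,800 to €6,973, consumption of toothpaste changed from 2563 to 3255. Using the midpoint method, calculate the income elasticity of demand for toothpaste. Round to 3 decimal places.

0.644

%ΔQ = (3255 − 2563)/[(2563+3255)/2] = 692/2909 ≈ 0.2379.
%ΔI = (6,973 − 4,800)/[(4,800+6,973)/2] = 2173/5886.5 ≈ 0.3691.
E_I = %ΔQ/%ΔI ≈ 0.644.
E_I ∈ (0,1): normal good (necessity).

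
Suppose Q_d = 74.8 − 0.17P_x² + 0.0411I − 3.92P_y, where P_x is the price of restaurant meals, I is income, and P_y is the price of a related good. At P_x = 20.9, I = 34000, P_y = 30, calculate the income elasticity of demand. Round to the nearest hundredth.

At the given point, Q_d = 74.8 − 0.17(20.9)² + 0.0411(34000) − 3.92(30) = 74.8 − 74.2577 + 1397.4 − 117.6 = 1280.3423.
∂Q_d/∂I = +0.0411, so E_I = 0.0411·(34000/1280.3423) ≈ 1.09.
E_I > 1: normal good (luxury).

1.09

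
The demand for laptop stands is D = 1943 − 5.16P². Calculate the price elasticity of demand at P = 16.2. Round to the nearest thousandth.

At P = 16.2, D = 588.8096.
dD/dP = −2·5.16·P = −167.184.
Point elasticity E = (dD/dP)·(P/D) = -167.184 × 16.2/588.8096 ≈ -4.600.
|E| > 1, so demand is elastic at this price.

-4.600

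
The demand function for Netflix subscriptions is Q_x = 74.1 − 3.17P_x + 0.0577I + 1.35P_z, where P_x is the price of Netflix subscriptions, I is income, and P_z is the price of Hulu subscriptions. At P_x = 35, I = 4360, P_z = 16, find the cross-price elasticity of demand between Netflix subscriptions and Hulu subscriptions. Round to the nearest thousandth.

0.091

Q_x = 74.1 − 3.17(35) + 0.0577(4360) + 1.35(16) = 74.1 − 110.95 + 251.572 + 21.6 = 236.322.
∂Q_x/∂P_z = +1.35, so E_xy = 1.35·(16/236.322) ≈ 0.091.
E_xy > 0: the goods are substitutes.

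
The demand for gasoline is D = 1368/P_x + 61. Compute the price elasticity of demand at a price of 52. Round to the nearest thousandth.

At P_x = 52, D = 87.3077.
dD/dP_x = −1368/P_x² = −0.5059.
Point elasticity E = (dD/dP_x)·(P_x/D) = -0.5059 × 52/87.3077 ≈ -0.301.
|E| < 1, so demand is inelastic at this price.

-0.301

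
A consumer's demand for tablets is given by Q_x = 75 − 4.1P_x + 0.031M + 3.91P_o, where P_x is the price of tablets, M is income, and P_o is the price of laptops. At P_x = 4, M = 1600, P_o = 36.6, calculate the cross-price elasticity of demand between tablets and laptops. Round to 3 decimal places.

0.569

Q_x = 75 − 4.1(4) + 0.031(1600) + 3.91(36.6) = 75 − 16.4 + 49.6 + 143.106 = 251.306.
∂Q_x/∂P_o = +3.91, so E_xy = 3.91·(36.6/251.306) ≈ 0.569.
E_xy > 0: the goods are substitutes.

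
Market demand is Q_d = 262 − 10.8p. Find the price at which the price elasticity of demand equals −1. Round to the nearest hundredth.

12.13

For linear demand Q_d = a − bp, E = −bp/(a − bp). |E| = 1 ⇒ bp = a − bp ⇒ p = a/(2b).
p = 262/(2·10.8) ≈ 12.13.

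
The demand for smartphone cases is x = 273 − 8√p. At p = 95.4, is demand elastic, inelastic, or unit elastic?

inelastic

At p = 95.4, x = 194.8617.
dx/dp = −8/(2√p) = −8/(2·9.7673).
Point elasticity E = (dx/dp)·(p/x) = -0.4095 × 95.4/194.8617 ≈ -0.200.
|E| ≈ 0.200 < 1, so demand is inelastic.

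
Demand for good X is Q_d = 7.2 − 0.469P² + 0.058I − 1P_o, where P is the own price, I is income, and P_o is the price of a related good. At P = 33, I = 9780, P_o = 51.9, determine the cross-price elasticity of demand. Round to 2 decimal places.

Evaluating quantity at (P, I, P_o) gives Q_d = 7.2 − 0.469(33)² + 0.058(9780) − 1(51.9) = 7.2 − 510.741 + 567.24 − 51.9 = 11.799.
∂Q_d/∂P_o = −1, so E_xy = -1·(51.9/11.799) ≈ -4.40.
E_xy < 0: the goods are complements.

-4.40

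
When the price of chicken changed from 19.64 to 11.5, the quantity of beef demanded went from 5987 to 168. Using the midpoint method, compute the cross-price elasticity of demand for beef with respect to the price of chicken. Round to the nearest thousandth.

%ΔQ_x = (168 − 5987)/[(5987+168)/2] = -5819/3077.5 ≈ -1.8908.
%ΔP_y = (11.5 − 19.64)/[(19.64+11.5)/2] ≈ -0.5228.
E_xy = -1.8908/-0.5228 ≈ 3.617.
E_xy > 0, so beef and chicken are substitutes.

3.617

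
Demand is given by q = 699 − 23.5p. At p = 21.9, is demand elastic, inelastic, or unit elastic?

elastic

At p = 21.9, q = 184.35.
dq/dp = −23.5.
Point elasticity E = (dq/dp)·(p/q) = -23.5 × 21.9/184.35 ≈ -2.792.
|E| ≈ 2.792 > 1, so demand is elastic.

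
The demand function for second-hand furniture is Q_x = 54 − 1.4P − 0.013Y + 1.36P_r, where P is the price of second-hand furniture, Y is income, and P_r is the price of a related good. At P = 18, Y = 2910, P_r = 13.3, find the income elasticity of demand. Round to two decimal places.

Substituting, Q_x = 54 − 1.4(18) − 0.013(2910) + 1.36(13.3) = 54 − 25.2 − 37.83 + 18.088 = 9.058.
∂Q_x/∂Y = −0.013, so E_I = -0.013·(2910/9.058) ≈ -4.18.
E_I < 0: inferior good.

-4.18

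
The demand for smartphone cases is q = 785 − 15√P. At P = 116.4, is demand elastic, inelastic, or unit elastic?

inelastic

At P = 116.4, q = 623.1668.
dq/dP = −15/(2√P) = −15/(2·10.7889).
Point elasticity E = (dq/dP)·(P/q) = -0.6952 × 116.4/623.1668 ≈ -0.130.
|E| ≈ 0.130 < 1, so demand is inelastic.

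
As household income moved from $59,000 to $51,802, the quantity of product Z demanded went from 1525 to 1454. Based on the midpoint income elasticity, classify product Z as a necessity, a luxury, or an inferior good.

%ΔQ = (1454 − 1525)/[(1525+1454)/2] = -71/1489.5 ≈ -0.0477.
%ΔY = (51,802 − 59,000)/[(59,000+51,802)/2] = -7198/55401 ≈ -0.1299.
E_I = %ΔQ/%ΔY ≈ 0.367.
E_I ∈ (0,1): normal good (necessity).

necessity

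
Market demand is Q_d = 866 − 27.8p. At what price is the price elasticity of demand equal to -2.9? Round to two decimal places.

Set −bp/(a − bp) = −2.9 ⇒ bp = 2.9(a − bp) ⇒ bp(1+2.9) = 2.9·a.
p = 2.9·866/(27.8·3.9) ≈ 23.16.

23.16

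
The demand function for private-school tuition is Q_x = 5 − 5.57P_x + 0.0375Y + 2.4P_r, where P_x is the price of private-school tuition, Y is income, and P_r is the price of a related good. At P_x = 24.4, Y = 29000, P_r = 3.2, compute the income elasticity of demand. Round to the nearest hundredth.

1.13

Evaluating quantity at (P_x, Y, P_r) gives Q_x = 5 − 5.57(24.4) + 0.0375(29000) + 2.4(3.2) = 5 − 135.908 + 1087.5 + 7.68 = 964.272.
∂Q_x/∂Y = +0.0375, so E_I = 0.0375·(29000/964.272) ≈ 1.13.
E_I > 1: normal good (luxury).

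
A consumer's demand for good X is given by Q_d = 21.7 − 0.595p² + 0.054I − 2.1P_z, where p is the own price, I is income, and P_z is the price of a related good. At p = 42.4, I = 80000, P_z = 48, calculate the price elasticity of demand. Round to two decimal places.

First evaluate Q_d: 21.7 − 0.595(42.4)² + 0.054(80000) − 2.1(48) = 21.7 − 1069.6672 + 4320 − 100.8 = 3171.2328.
∂Q_d/∂p = −2·0.595·p = -50.456, so E_p = -50.456·(42.4/3171.2328) ≈ -0.67.
|E_p| < 1: demand is inelastic.

-0.67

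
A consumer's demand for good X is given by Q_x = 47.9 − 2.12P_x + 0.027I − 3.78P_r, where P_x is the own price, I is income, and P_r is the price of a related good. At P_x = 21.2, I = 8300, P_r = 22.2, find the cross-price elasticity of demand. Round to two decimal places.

At the given point, Q_x = 47.9 − 2.12(21.2) + 0.027(8300) − 3.78(22.2) = 47.9 − 44.944 + 224.1 − 83.916 = 143.14.
∂Q_x/∂P_r = −3.78, so E_xy = -3.78·(22.2/143.14) ≈ -0.59.
E_xy < 0: the goods are complements.

-0.59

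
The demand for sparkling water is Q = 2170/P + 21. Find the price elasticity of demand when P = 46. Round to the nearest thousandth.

At P = 46, Q = 68.1739.
dQ/dP = −2170/P² = −1.0255.
Point elasticity E = (dQ/dP)·(P/Q) = -1.0255 × 46/68.1739 ≈ -0.692.
|E| < 1, so demand is inelastic at this price.

-0.692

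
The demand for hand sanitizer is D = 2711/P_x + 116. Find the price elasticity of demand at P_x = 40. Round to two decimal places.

-0.37

At P_x = 40, D = 183.775.
dD/dP_x = −2711/P_x² = −1.6944.
Point elasticity E = (dD/dP_x)·(P_x/D) = -1.6944 × 40/183.775 ≈ -0.37.
|E| < 1, so demand is inelastic at this price.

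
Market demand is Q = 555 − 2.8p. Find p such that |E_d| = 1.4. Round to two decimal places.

Set −bp/(a − bp) = −1.4 ⇒ bp = 1.4(a − bp) ⇒ bp(1+1.4) = 1.4·a.
p = 1.4·555/(2.8·2.4) ≈ 115.63.

115.63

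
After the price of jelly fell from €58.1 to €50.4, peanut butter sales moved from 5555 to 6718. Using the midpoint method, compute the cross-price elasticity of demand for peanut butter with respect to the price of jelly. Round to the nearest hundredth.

%ΔQ_x = (6718 − 5555)/[(5555+6718)/2] = 1163/6136.5 ≈ 0.1895.
%ΔP_y = (50.4 − 58.1)/[(58.1+50.4)/2] ≈ -0.1419.
E_xy = 0.1895/-0.1419 ≈ -1.34.
E_xy < 0, so peanut butter and jelly are complements.

-1.34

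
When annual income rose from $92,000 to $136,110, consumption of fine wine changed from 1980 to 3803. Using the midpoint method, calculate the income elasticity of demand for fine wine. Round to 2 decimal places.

1.63

%ΔQ = (3803 − 1980)/[(1980+3803)/2] = 1823/2891.5 ≈ 0.6305.
%ΔI = (136,110 − 92,000)/[(92,000+136,110)/2] = 44110/114055 ≈ 0.3867.
E_I = %ΔQ/%ΔI ≈ 1.63.
E_I > 1: normal good (luxury).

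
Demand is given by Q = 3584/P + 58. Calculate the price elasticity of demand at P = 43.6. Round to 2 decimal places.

-0.59

At P = 43.6, Q = 140.2018.
dQ/dP = −3584/P² = −1.8854.
Point elasticity E = (dQ/dP)·(P/Q) = -1.8854 × 43.6/140.2018 ≈ -0.59.
|E| < 1, so demand is inelastic at this price.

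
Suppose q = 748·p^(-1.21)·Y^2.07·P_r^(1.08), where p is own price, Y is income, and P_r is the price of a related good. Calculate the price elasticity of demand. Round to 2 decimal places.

For a Cobb–Douglas (constant-elasticity) form q = A·p^α·…, the elasticity with respect to p equals the exponent α at every point.
Here the exponent on p is -1.21, so the price elasticity of demand is -1.21.

-1.21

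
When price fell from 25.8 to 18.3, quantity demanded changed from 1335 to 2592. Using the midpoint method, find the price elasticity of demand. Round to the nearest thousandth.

%ΔQ = (2592 − 1335)/[(1335 + 2592)/2] = 1257/1963.5 ≈ 0.6402.
%Δp = (18.3 − 25.8)/[(25.8 + 18.3)/2] = -7.5/22.05 ≈ -0.3401.
Arc elasticity E = %ΔQ/%Δp ≈ 0.6402/-0.3401 ≈ -1.882.
|E| > 1: demand is elastic over this range.

-1.882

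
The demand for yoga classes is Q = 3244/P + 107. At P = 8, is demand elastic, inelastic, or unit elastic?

At P = 8, Q = 512.5.
dQ/dP = −3244/P² = −50.6875.
Point elasticity E = (dQ/dP)·(P/Q) = -50.6875 × 8/512.5 ≈ -0.791.
|E| ≈ 0.791 < 1, so demand is inelastic.

inelastic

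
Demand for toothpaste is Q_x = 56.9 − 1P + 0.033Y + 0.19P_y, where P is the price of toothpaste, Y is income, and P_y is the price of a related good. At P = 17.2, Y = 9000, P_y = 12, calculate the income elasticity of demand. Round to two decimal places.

Evaluating quantity at (P, Y, P_y) gives Q_x = 56.9 − 1(17.2) + 0.033(9000) + 0.19(12) = 56.9 − 17.2 + 297 + 2.28 = 338.98.
∂Q_x/∂Y = +0.033, so E_I = 0.033·(9000/338.98) ≈ 0.88.
E_I ∈ (0,1): normal good (necessity).

0.88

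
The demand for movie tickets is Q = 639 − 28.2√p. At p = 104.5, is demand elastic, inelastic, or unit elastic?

At p = 104.5, Q = 350.7248.
dQ/dp = −28.2/(2√p) = −28.2/(2·10.2225).
Point elasticity E = (dQ/dp)·(p/Q) = -1.3793 × 104.5/350.7248 ≈ -0.411.
|E| ≈ 0.411 < 1, so demand is inelastic.

inelastic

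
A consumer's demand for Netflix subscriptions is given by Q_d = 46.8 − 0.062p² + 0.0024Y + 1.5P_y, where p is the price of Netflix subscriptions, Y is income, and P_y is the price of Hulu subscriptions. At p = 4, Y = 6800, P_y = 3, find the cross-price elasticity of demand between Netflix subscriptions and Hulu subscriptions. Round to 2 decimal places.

First evaluate Q_d: 46.8 − 0.062(4)² + 0.0024(6800) + 1.5(3) = 46.8 − 0.992 + 16.32 + 4.5 = 66.628.
∂Q_d/∂P_y = +1.5, so E_xy = 1.5·(3/66.628) ≈ 0.07.
E_xy > 0: the goods are substitutes.

0.07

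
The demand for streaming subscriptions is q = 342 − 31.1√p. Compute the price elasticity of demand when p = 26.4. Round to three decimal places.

-0.439

At p = 26.4, q = 182.2053.
dq/dp = −31.1/(2√p) = −31.1/(2·5.1381).
Point elasticity E = (dq/dp)·(p/q) = -3.0264 × 26.4/182.2053 ≈ -0.439.
|E| < 1, so demand is inelastic at this price.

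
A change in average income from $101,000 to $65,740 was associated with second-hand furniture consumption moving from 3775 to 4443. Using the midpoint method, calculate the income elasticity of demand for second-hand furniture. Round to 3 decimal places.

%ΔQ = (4443 − 3775)/[(3775+4443)/2] = 668/4109 ≈ 0.1626.
%ΔI = (65,740 − 101,000)/[(101,000+65,740)/2] = -35260/83370 ≈ -0.4229.
E_I = %ΔQ/%ΔI ≈ -0.384.
E_I < 0: inferior good.

-0.384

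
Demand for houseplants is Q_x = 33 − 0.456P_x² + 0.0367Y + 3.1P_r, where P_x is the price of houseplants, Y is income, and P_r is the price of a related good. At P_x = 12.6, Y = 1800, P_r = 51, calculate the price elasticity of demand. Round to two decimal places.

-0.78

Evaluating quantity at (P_x, Y, P_r) gives Q_x = 33 − 0.456(12.6)² + 0.0367(1800) + 3.1(51) = 33 − 72.3946 + 66.06 + 158.1 = 184.7654.
∂Q_x/∂P_x = −2·0.456·P_x = -11.4912, so E_p = -11.4912·(12.6/184.7654) ≈ -0.78.
|E_p| < 1: demand is inelastic.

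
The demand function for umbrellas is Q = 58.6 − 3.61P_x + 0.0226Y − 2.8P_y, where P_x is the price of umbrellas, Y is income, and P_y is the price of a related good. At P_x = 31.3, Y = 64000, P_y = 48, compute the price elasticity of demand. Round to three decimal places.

-0.090

At the given point, Q = 58.6 − 3.61(31.3) + 0.0226(64000) − 2.8(48) = 58.6 − 112.993 + 1446.4 − 134.4 = 1257.607.
∂Q/∂P_x = −3.61, so E_p = (−3.61)·(31.3/1257.607) ≈ -0.090.
|E_p| < 1: demand is inelastic.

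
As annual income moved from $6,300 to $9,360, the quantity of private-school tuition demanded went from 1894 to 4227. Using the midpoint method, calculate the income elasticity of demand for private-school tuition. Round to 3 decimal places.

%ΔQ = (4227 − 1894)/[(1894+4227)/2] = 2333/3060.5 ≈ 0.7623.
%ΔY = (9,360 − 6,300)/[(6,300+9,360)/2] = 3060/7830 ≈ 0.3908.
E_I = %ΔQ/%ΔY ≈ 1.951.
E_I > 1: normal good (luxury).

1.951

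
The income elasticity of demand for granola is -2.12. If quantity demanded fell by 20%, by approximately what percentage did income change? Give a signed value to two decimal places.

%ΔQ ≈ E × %ΔI ⇒ %ΔI = %ΔQ / E = (-20%)/(-2.12) ≈ 9.43%.

9.43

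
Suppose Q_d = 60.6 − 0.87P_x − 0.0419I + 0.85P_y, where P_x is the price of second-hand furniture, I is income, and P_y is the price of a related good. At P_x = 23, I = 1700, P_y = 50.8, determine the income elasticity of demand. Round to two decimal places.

Substituting, Q_d = 60.6 − 0.87(23) − 0.0419(1700) + 0.85(50.8) = 60.6 − 20.01 − 71.23 + 43.18 = 12.54.
∂Q_d/∂I = −0.0419, so E_I = -0.0419·(1700/12.54) ≈ -5.68.
E_I < 0: inferior good.

-5.68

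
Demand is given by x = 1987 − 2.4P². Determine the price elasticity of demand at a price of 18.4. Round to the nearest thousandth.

-1.384

At P = 18.4, x = 1174.456.
dx/dP = −2·2.4·P = −88.32.
Point elasticity E = (dx/dP)·(P/x) = -88.32 × 18.4/1174.456 ≈ -1.384.
|E| > 1, so demand is elastic at this price.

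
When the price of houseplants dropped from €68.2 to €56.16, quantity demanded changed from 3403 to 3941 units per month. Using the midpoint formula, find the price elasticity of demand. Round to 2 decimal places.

%ΔQ = (3941 − 3403)/[(3403 + 3941)/2] = 538/3672 ≈ 0.1465.
%Δp = (56.16 − 68.2)/[(68.2 + 56.16)/2] = -12.04/62.18 ≈ -0.1936.
Arc elasticity E = %ΔQ/%Δp ≈ 0.1465/-0.1936 ≈ -0.76.
|E| < 1: demand is inelastic over this range.

-0.76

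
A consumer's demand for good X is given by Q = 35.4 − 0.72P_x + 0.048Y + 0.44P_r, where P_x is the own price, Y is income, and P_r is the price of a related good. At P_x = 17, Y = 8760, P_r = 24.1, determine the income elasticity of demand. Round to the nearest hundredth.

Q = 35.4 − 0.72(17) + 0.048(8760) + 0.44(24.1) = 35.4 − 12.24 + 420.48 + 10.604 = 454.244.
∂Q/∂Y = +0.048, so E_I = 0.048·(8760/454.244) ≈ 0.93.
E_I ∈ (0,1): normal good (necessity).

0.93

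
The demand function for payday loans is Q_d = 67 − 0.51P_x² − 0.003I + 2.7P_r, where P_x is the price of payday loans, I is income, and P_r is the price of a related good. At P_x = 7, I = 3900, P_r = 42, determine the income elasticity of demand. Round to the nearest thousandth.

Substituting, Q_d = 67 − 0.51(7)² − 0.003(3900) + 2.7(42) = 67 − 24.99 − 11.7 + 113.4 = 143.71.
∂Q_d/∂I = −0.003, so E_I = -0.003·(3900/143.71) ≈ -0.081.
E_I < 0: inferior good.

-0.081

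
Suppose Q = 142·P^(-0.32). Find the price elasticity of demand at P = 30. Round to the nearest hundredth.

-0.32

For a Cobb–Douglas (constant-elasticity) form Q = A·P^α·…, the elasticity with respect to P equals the exponent α at every point.
Here the exponent on P is -0.32, so the price elasticity of demand is -0.32.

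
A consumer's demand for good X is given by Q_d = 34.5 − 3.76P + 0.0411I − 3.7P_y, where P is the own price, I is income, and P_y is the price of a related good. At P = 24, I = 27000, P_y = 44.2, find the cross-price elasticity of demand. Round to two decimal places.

At the given point, Q_d = 34.5 − 3.76(24) + 0.0411(27000) − 3.7(44.2) = 34.5 − 90.24 + 1109.7 − 163.54 = 890.42.
∂Q_d/∂P_y = −3.7, so E_xy = -3.7·(44.2/890.42) ≈ -0.18.
E_xy < 0: the goods are complements.

-0.18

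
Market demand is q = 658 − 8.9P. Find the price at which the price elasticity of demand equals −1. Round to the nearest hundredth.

36.97

For linear demand q = a − bP, E = −bP/(a − bP). |E| = 1 ⇒ bP = a − bP ⇒ P = a/(2b).
P = 658/(2·8.9) ≈ 36.97.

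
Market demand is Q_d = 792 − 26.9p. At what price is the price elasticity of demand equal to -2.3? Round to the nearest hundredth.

20.52

Set −bp/(a − bp) = −2.3 ⇒ bp = 2.3(a − bp) ⇒ bp(1+2.3) = 2.3·a.
p = 2.3·792/(26.9·3.3) ≈ 20.52.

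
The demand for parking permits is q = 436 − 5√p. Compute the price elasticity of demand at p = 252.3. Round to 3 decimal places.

At p = 252.3, q = 356.5802.
dq/dp = −5/(2√p) = −5/(2·15.884).
Point elasticity E = (dq/dp)·(p/q) = -0.1574 × 252.3/356.5802 ≈ -0.111.
|E| < 1, so demand is inelastic at this price.

-0.111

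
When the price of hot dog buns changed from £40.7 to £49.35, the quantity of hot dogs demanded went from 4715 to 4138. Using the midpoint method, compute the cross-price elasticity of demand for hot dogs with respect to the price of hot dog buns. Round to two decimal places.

-0.68

%ΔQ_x = (4138 − 4715)/[(4715+4138)/2] = -577/4426.5 ≈ -0.1304.
%ΔP_y = (49.35 − 40.7)/[(40.7+49.35)/2] ≈ 0.1921.
E_xy = -0.1304/0.1921 ≈ -0.68.
E_xy < 0, so hot dogs and hot dog buns are complements.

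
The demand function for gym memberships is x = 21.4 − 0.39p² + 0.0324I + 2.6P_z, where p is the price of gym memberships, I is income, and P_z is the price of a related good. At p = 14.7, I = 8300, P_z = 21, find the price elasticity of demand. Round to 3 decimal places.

Evaluating quantity at (p, I, P_z) gives x = 21.4 − 0.39(14.7)² + 0.0324(8300) + 2.6(21) = 21.4 − 84.2751 + 268.92 + 54.6 = 260.6449.
∂x/∂p = −2·0.39·p = -11.466, so E_p = -11.466·(14.7/260.6449) ≈ -0.647.
|E_p| < 1: demand is inelastic.

-0.647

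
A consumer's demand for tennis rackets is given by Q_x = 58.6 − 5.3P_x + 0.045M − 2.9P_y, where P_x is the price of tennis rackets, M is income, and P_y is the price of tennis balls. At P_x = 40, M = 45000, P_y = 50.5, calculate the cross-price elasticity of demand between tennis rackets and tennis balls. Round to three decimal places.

-0.085

Q_x = 58.6 − 5.3(40) + 0.045(45000) − 2.9(50.5) = 58.6 − 212 + 2025 − 146.45 = 1725.15.
∂Q_x/∂P_y = −2.9, so E_xy = -2.9·(50.5/1725.15) ≈ -0.085.
E_xy < 0: the goods are complements.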